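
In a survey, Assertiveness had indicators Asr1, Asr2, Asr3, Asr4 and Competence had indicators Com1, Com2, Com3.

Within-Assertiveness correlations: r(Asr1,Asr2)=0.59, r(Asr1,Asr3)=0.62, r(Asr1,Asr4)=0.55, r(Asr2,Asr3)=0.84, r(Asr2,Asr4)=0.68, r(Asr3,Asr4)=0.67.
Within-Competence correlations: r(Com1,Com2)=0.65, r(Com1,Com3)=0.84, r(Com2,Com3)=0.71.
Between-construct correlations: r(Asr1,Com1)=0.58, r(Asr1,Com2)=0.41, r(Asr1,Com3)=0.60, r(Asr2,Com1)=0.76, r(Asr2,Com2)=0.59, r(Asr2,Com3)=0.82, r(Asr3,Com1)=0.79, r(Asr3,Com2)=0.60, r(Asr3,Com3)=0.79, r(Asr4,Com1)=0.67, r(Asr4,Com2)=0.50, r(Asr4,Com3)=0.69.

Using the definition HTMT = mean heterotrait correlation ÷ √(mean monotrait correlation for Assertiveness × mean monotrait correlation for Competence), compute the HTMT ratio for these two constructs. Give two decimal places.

0.94

Mean between = 7.80/12 = 0.6500.
Mean within-Asr = 3.95/6 = 0.6583; mean within-Com = 2.20/3 = 0.7333.
Geometric mean = √(0.6583 × 0.7333) = 0.6948.
HTMT = 0.6500 / 0.6948 = 0.94.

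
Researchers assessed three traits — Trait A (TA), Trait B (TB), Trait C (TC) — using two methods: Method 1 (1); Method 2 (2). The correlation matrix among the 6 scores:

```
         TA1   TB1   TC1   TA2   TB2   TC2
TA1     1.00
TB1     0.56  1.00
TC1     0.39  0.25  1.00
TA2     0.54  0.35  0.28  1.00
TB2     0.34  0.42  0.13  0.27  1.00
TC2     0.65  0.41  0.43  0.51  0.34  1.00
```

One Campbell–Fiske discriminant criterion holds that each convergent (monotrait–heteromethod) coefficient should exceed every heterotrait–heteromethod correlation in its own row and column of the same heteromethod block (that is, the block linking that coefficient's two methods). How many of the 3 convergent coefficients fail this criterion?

Convergent coefficients and their comparison sets:
TA (methods 1·2): 0.54 vs {0.34, 0.35, 0.65, 0.28} → fail.
TB (methods 1·2): 0.42 vs {0.35, 0.34, 0.41, 0.13} → pass.
TC (methods 1·2): 0.43 vs {0.28, 0.65, 0.13, 0.41} → fail.
2 of 3 fail.

2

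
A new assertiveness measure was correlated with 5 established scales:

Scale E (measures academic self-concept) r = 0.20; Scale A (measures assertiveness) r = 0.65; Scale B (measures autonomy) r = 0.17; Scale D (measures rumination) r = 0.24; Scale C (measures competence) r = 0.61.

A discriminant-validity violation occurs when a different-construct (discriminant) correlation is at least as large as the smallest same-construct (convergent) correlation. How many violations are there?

Convergent (same construct = assertiveness): Scale A.
Smallest convergent = 0.65. Discriminant values: 0.20, 0.17, 0.24, 0.61; count ≥ 0.65 → 0.

0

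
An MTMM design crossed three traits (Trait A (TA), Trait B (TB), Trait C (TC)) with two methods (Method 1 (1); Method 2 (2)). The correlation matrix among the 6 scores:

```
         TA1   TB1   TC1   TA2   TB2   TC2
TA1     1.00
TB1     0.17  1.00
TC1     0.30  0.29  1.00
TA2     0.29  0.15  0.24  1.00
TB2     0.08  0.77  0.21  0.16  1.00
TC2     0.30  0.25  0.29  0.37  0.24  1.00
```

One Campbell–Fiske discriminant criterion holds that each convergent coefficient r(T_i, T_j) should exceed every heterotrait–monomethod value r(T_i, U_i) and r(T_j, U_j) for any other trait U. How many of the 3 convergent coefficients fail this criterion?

Checking each validity diagonal entry against its comparison values:
TA (methods 1·2): 0.29 vs {0.17, 0.16, 0.30, 0.37} → fail.
TB (methods 1·2): 0.77 vs {0.17, 0.16, 0.29, 0.24} → pass.
TC (methods 1·2): 0.29 vs {0.30, 0.37, 0.29, 0.24} → fail.
2 of 3 fail.

2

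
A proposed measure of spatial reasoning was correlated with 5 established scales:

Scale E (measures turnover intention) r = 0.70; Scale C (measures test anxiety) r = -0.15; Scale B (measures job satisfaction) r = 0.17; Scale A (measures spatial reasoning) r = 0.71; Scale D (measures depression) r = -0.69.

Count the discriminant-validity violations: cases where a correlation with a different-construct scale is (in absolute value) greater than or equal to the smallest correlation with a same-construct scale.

Convergent (same construct = spatial reasoning): Scale A.
Smallest convergent = 0.71. Discriminant |r|: 0.70, 0.15, 0.17, 0.69; count ≥ 0.71 → 0.

0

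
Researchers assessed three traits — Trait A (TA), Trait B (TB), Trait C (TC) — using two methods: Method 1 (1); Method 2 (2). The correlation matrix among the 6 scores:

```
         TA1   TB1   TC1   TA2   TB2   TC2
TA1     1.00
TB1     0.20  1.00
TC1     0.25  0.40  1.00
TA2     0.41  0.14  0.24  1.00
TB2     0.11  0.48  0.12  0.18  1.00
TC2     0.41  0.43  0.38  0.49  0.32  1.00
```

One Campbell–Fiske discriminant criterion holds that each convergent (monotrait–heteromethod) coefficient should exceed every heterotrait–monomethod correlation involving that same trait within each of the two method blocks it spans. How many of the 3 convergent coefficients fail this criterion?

2

Convergent coefficients and their comparison sets:
TA (methods 1·2): 0.41 vs {0.20, 0.18, 0.25, 0.49} → fail.
TB (methods 1·2): 0.48 vs {0.20, 0.18, 0.40, 0.32} → pass.
TC (methods 1·2): 0.38 vs {0.25, 0.49, 0.40, 0.32} → fail.
2 of 3 fail.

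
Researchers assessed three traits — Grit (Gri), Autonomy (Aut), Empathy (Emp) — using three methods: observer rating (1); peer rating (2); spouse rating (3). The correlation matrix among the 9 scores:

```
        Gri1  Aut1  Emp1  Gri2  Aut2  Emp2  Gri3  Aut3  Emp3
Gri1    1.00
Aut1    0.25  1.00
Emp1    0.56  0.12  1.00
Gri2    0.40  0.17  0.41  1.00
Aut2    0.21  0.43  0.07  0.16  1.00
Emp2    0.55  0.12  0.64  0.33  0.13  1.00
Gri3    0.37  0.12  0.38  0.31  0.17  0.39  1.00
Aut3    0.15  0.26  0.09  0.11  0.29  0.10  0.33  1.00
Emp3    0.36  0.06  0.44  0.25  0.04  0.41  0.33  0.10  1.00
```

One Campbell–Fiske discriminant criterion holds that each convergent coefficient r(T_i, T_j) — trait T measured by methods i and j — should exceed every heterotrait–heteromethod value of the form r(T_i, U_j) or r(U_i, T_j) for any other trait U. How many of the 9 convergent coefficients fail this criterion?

Convergent coefficients and their comparison sets:
Gri (methods 1·2): 0.40 vs {0.21, 0.17, 0.55, 0.41} → fail.
Gri (methods 1·3): 0.37 vs {0.15, 0.12, 0.36, 0.38} → fail.
Gri (methods 2·3): 0.31 vs {0.11, 0.17, 0.25, 0.39} → fail.
Aut (methods 1·2): 0.43 vs {0.17, 0.21, 0.12, 0.07} → pass.
Aut (methods 1·3): 0.26 vs {0.12, 0.15, 0.06, 0.09} → pass.
Aut (methods 2·3): 0.29 vs {0.17, 0.11, 0.04, 0.10} → pass.
Emp (methods 1·2): 0.64 vs {0.41, 0.55, 0.07, 0.12} → pass.
Emp (methods 1·3): 0.44 vs {0.38, 0.36, 0.09, 0.06} → pass.
Emp (methods 2·3): 0.41 vs {0.39, 0.25, 0.10, 0.04} → pass.
3 of 9 fail.

3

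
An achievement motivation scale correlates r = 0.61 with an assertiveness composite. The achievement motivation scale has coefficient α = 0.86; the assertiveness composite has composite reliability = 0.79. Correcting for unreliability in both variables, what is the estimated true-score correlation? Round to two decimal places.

0.74

r_true = r_obs / √(r_xx · r_yy) = 0.61 / √(0.86 × 0.79) = 0.61 / √0.6794 = 0.61 / 0.8243 ≈ 0.74.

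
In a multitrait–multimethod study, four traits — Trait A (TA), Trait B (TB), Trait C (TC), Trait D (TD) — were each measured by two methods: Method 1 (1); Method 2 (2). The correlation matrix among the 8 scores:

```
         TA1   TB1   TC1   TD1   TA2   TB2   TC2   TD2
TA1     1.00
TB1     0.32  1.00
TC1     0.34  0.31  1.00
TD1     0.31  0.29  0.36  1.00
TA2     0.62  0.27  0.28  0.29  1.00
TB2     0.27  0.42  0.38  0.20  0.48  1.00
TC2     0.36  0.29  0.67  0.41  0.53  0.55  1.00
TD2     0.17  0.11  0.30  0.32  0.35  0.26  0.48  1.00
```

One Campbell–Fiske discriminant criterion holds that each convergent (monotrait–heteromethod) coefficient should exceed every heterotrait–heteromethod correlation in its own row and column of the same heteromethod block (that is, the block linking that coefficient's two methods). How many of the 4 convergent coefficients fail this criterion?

Convergent coefficients and their comparison sets:
TA (methods 1·2): 0.62 vs {0.27, 0.27, 0.36, 0.28, 0.17, 0.29} → pass.
TB (methods 1·2): 0.42 vs {0.27, 0.27, 0.29, 0.38, 0.11, 0.20} → pass.
TC (methods 1·2): 0.67 vs {0.28, 0.36, 0.38, 0.29, 0.30, 0.41} → pass.
TD (methods 1·2): 0.32 vs {0.29, 0.17, 0.20, 0.11, 0.41, 0.30} → fail.
1 of 4 fail.

1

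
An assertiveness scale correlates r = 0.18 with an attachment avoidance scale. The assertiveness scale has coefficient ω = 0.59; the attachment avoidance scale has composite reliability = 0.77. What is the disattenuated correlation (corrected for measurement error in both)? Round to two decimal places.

r_true = r_obs / √(r_xx · r_yy) = 0.18 / √(0.59 × 0.77) = 0.18 / √0.4543 = 0.18 / 0.6740 ≈ 0.27.

0.27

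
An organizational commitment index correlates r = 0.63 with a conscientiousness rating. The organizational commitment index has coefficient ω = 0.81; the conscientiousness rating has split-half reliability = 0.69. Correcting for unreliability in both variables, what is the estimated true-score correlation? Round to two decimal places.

r_true = r_obs / √(r_xx · r_yy) = 0.63 / √(0.81 × 0.69) = 0.63 / √0.5589 = 0.63 / 0.7476 ≈ 0.84.

0.84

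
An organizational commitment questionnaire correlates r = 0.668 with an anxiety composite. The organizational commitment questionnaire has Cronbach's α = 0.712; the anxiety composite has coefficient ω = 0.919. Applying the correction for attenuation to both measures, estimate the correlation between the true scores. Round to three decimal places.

0.826

r_true = r_obs / √(r_xx · r_yy) = 0.668 / √(0.712 × 0.919) = 0.668 / √0.654328 = 0.668 / 0.8089 ≈ 0.826.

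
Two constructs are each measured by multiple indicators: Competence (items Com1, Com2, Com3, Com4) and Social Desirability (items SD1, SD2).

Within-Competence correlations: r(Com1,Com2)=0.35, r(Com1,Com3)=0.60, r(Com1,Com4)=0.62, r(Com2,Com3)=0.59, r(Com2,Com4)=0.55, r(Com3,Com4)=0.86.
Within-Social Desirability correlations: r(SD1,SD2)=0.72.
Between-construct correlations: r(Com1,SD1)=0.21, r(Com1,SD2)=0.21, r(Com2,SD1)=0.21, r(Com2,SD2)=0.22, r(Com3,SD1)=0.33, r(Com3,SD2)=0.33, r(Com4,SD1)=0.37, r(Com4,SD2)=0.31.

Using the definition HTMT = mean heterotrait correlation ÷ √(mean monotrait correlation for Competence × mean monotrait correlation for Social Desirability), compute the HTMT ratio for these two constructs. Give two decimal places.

0.42

Between-construct mean = 2.19/8 = 0.2738.
Mean within-Com = 3.57/6 = 0.5950; mean within-SD = 0.72/1 = 0.7200.
Geometric mean = √(0.5950 × 0.7200) = 0.6545.
HTMT = 0.2738 / 0.6545 = 0.42.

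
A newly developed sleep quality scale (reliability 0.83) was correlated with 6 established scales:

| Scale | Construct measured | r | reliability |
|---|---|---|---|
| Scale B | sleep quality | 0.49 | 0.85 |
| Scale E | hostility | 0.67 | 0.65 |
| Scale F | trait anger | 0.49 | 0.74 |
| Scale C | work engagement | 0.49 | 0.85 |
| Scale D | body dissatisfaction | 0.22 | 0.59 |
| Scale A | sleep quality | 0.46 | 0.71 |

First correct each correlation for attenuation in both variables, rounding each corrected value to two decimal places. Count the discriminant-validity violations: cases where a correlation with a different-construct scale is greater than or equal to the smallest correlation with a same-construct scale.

3

Disattenuated r (r / √(r_scale · r_new)):
  Scale B (conv): 0.49 / √(0.85·0.83) = 0.58
  Scale E (disc): 0.67 / √(0.65·0.83) = 0.91
  Scale F (disc): 0.49 / √(0.74·0.83) = 0.63
  Scale C (disc): 0.49 / √(0.85·0.83) = 0.58
  Scale D (disc): 0.22 / √(0.59·0.83) = 0.31
  Scale A (conv): 0.46 / √(0.71·0.83) = 0.60
Smallest convergent = 0.58. Discriminant values: 0.91, 0.63, 0.58, 0.31; count ≥ 0.58 → 3.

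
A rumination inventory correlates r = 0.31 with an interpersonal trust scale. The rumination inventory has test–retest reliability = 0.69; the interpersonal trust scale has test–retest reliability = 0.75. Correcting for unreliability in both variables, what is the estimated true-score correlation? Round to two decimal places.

0.43

r_true = r_obs / √(r_xx · r_yy) = 0.31 / √(0.69 × 0.75) = 0.31 / √0.5175 = 0.31 / 0.7194 ≈ 0.43.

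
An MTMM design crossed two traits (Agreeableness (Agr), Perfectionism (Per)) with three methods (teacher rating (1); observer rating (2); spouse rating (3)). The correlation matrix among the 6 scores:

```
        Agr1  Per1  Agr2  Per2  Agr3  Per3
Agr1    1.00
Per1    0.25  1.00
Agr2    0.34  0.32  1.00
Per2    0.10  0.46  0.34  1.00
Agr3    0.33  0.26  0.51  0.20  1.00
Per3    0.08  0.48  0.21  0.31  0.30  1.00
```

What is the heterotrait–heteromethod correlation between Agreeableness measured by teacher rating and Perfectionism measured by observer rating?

Different traits and methods: r(Agr1, Per2) = 0.10.

0.10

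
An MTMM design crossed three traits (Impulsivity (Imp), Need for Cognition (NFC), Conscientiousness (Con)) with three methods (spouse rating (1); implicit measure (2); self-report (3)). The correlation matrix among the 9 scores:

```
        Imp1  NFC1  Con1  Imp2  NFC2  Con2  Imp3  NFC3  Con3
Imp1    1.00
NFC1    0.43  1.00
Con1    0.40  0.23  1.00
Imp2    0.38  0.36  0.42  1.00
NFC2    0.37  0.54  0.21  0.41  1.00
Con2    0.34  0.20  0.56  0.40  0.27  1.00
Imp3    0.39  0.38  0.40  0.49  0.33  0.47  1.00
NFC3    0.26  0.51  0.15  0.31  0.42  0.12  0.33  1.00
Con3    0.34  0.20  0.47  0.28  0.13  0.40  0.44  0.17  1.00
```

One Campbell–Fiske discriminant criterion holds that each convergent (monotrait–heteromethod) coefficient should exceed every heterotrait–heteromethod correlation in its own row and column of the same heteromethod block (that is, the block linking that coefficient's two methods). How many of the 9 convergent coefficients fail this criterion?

3

Convergent coefficients and their comparison sets:
Imp (methods 1·2): 0.38 vs {0.37, 0.36, 0.34, 0.42} → fail.
Imp (methods 1·3): 0.39 vs {0.26, 0.38, 0.34, 0.40} → fail.
Imp (methods 2·3): 0.49 vs {0.31, 0.33, 0.28, 0.47} → pass.
NFC (methods 1·2): 0.54 vs {0.36, 0.37, 0.20, 0.21} → pass.
NFC (methods 1·3): 0.51 vs {0.38, 0.26, 0.20, 0.15} → pass.
NFC (methods 2·3): 0.42 vs {0.33, 0.31, 0.13, 0.12} → pass.
Con (methods 1·2): 0.56 vs {0.42, 0.34, 0.21, 0.20} → pass.
Con (methods 1·3): 0.47 vs {0.40, 0.34, 0.15, 0.20} → pass.
Con (methods 2·3): 0.40 vs {0.47, 0.28, 0.12, 0.13} → fail.
3 of 9 fail.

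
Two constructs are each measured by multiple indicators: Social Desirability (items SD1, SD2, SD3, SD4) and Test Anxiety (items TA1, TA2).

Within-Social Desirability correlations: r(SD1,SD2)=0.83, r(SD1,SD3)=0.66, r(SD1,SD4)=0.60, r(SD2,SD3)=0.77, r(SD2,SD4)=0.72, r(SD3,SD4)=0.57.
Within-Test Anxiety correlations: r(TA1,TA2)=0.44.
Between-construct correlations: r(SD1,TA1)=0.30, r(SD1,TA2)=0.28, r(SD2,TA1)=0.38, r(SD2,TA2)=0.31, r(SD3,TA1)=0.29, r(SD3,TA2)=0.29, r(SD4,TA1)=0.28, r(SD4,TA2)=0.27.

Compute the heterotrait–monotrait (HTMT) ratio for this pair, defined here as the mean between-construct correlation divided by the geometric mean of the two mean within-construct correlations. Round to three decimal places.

Mean between = 2.40/8 = 0.3000.
Mean within-SD = 4.15/6 = 0.6917; mean within-TA = 0.44/1 = 0.4400.
Geometric mean = √(0.6917 × 0.4400) = 0.5517.
HTMT = 0.3000 / 0.5517 = 0.544.

0.544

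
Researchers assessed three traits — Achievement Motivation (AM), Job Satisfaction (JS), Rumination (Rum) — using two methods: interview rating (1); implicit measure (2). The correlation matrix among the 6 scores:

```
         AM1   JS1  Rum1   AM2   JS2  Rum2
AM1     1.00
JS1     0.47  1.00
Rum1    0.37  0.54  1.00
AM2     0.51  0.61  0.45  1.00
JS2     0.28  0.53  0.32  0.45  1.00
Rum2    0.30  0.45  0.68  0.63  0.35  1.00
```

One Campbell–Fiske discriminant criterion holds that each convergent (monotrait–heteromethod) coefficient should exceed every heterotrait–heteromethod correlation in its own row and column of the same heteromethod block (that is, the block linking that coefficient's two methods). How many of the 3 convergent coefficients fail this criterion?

Each convergent coefficient versus the relevant comparison correlations:
AM (methods 1·2): 0.51 vs {0.28, 0.61, 0.30, 0.45} → fail.
JS (methods 1·2): 0.53 vs {0.61, 0.28, 0.45, 0.32} → fail.
Rum (methods 1·2): 0.68 vs {0.45, 0.30, 0.32, 0.45} → pass.
2 of 3 fail.

2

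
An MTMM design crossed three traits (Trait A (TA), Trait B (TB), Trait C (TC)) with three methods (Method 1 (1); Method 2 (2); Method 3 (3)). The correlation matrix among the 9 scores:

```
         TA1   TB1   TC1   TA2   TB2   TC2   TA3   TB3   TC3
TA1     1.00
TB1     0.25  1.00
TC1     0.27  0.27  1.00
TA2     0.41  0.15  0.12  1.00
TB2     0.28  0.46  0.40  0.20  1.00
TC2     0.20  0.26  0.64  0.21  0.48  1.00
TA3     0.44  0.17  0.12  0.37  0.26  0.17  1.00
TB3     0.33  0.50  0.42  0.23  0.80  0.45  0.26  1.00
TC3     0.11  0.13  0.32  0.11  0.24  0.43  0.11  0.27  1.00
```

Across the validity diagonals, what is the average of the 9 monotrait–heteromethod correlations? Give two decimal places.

0.49

Convergent values: 0.41, 0.44, 0.37, 0.46, 0.50, 0.80, 0.64, 0.32, 0.43; mean = 4.37/9 = 0.49.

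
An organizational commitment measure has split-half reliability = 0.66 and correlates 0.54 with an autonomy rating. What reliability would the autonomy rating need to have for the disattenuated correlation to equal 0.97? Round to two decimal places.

r_true = r_obs / √(r_xx · r_yy) ⇒ 0.97 = 0.54 / √(0.66 · r_yy).
√(0.66 · r_yy) = 0.54 / 0.97 = 0.5567; 0.66 · r_yy = 0.3099; r_yy = 0.3099 / 0.66 ≈ 0.47.

0.47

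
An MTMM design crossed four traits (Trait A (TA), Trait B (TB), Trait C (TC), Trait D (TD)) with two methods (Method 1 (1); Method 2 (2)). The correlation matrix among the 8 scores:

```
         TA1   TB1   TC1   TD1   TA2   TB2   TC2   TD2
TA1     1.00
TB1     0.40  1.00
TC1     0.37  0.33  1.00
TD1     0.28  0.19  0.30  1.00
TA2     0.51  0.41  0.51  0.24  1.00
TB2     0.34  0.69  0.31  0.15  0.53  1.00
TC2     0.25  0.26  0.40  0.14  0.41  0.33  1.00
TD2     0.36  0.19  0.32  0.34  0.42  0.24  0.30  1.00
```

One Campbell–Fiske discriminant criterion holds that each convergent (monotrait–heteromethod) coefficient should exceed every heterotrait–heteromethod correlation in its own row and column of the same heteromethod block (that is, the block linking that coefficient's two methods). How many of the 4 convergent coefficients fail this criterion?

3

Each convergent coefficient versus the relevant comparison correlations:
TA (methods 1·2): 0.51 vs {0.34, 0.41, 0.25, 0.51, 0.36, 0.24} → fail.
TB (methods 1·2): 0.69 vs {0.41, 0.34, 0.26, 0.31, 0.19, 0.15} → pass.
TC (methods 1·2): 0.40 vs {0.51, 0.25, 0.31, 0.26, 0.32, 0.14} → fail.
TD (methods 1·2): 0.34 vs {0.24, 0.36, 0.15, 0.19, 0.14, 0.32} → fail.
3 of 4 fail.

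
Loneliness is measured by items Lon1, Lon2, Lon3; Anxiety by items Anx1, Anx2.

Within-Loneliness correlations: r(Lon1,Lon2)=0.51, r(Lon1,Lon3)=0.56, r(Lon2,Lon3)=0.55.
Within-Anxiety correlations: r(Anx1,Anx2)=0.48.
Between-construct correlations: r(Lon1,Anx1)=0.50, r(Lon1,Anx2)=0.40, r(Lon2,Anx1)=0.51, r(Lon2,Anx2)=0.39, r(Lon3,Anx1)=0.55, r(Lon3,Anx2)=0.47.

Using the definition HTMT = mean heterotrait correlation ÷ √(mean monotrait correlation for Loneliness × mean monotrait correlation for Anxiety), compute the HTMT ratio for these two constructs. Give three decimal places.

Mean between = 2.82/6 = 0.4700.
Mean within-Lon = 1.62/3 = 0.5400; mean within-Anx = 0.48/1 = 0.4800.
Geometric mean = √(0.5400 × 0.4800) = 0.5091.
HTMT = 0.4700 / 0.5091 = 0.923.

0.923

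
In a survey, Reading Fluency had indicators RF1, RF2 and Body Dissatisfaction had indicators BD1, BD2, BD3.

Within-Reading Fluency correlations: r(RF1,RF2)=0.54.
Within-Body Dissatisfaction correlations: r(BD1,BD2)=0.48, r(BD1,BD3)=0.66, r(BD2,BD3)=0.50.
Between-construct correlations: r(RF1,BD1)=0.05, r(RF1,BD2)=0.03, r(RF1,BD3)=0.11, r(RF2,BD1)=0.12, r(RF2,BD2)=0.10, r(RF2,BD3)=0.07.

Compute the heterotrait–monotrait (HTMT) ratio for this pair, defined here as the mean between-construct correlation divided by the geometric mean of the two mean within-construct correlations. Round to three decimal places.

Between-construct mean = 0.48/6 = 0.0800.
Mean within-RF = 0.54/1 = 0.5400; mean within-BD = 1.64/3 = 0.5467.
Geometric mean = √(0.5400 × 0.5467) = 0.5433.
HTMT = 0.0800 / 0.5433 = 0.147.

0.147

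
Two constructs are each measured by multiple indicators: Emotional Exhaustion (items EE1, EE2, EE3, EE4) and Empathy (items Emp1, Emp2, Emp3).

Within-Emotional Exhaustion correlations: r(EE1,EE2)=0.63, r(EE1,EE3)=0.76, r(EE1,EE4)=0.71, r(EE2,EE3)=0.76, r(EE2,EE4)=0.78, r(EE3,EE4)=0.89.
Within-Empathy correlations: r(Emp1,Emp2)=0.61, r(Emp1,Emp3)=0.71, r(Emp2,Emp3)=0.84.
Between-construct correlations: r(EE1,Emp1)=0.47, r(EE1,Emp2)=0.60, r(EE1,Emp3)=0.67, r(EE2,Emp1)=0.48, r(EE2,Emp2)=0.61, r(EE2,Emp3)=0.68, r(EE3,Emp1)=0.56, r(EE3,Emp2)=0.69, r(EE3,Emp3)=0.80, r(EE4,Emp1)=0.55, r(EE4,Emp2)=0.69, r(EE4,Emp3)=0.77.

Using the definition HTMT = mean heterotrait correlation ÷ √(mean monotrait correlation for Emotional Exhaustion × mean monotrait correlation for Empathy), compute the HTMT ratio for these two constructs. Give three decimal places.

Mean between = 7.57/12 = 0.6308.
Mean within-EE = 4.53/6 = 0.7550; mean within-Emp = 2.16/3 = 0.7200.
Geometric mean = √(0.7550 × 0.7200) = 0.7373.
HTMT = 0.6308 / 0.7373 = 0.856.

0.856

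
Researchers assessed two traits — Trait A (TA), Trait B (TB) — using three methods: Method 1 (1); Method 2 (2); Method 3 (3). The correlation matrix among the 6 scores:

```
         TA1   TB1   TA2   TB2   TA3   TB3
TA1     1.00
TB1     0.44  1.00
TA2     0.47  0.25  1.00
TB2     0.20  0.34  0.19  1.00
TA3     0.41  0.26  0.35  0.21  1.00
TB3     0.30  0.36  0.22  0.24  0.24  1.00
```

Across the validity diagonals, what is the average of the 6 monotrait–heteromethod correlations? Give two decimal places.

Convergent values: 0.47, 0.41, 0.35, 0.34, 0.36, 0.24; mean = 2.17/6 = 0.36.

0.36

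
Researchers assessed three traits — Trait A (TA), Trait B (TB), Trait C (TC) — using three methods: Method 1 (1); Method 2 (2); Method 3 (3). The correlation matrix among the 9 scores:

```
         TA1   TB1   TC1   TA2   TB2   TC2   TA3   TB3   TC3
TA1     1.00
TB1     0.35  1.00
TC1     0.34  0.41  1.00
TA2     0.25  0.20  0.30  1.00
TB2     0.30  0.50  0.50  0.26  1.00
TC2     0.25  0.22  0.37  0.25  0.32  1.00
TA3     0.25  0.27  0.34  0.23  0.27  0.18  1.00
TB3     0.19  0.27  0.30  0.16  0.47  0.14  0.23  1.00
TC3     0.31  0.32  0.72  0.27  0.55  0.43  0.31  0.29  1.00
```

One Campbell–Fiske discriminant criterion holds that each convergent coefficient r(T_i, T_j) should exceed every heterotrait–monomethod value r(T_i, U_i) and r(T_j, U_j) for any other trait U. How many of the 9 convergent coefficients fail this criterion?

5

Checking each validity diagonal entry against its comparison values:
TA (methods 1·2): 0.25 vs {0.35, 0.26, 0.34, 0.25} → fail.
TA (methods 1·3): 0.25 vs {0.35, 0.23, 0.34, 0.31} → fail.
TA (methods 2·3): 0.23 vs {0.26, 0.23, 0.25, 0.31} → fail.
TB (methods 1·2): 0.50 vs {0.35, 0.26, 0.41, 0.32} → pass.
TB (methods 1·3): 0.27 vs {0.35, 0.23, 0.41, 0.29} → fail.
TB (methods 2·3): 0.47 vs {0.26, 0.23, 0.32, 0.29} → pass.
TC (methods 1·2): 0.37 vs {0.34, 0.25, 0.41, 0.32} → fail.
TC (methods 1·3): 0.72 vs {0.34, 0.31, 0.41, 0.29} → pass.
TC (methods 2·3): 0.43 vs {0.25, 0.31, 0.32, 0.29} → pass.
5 of 9 fail.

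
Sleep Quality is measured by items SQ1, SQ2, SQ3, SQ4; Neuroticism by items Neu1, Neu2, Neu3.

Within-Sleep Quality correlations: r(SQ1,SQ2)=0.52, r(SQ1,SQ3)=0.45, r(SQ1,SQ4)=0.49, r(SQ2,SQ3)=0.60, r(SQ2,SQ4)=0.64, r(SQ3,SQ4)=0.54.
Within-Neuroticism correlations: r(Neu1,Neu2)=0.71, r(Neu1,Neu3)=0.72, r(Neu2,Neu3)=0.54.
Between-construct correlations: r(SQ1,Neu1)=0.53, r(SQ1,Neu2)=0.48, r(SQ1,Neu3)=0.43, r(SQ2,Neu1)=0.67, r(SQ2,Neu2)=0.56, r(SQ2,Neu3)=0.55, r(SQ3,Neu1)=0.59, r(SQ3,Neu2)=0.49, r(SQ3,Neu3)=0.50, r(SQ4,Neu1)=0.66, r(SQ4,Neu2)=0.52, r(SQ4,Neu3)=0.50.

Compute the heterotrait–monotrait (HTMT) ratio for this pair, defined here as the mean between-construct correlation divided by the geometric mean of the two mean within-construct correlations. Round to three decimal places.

0.907

Mean between = 6.48/12 = 0.5400.
Mean within-SQ = 3.24/6 = 0.5400; mean within-Neu = 1.97/3 = 0.6567.
Geometric mean = √(0.5400 × 0.6567) = 0.5955.
HTMT = 0.5400 / 0.5955 = 0.907.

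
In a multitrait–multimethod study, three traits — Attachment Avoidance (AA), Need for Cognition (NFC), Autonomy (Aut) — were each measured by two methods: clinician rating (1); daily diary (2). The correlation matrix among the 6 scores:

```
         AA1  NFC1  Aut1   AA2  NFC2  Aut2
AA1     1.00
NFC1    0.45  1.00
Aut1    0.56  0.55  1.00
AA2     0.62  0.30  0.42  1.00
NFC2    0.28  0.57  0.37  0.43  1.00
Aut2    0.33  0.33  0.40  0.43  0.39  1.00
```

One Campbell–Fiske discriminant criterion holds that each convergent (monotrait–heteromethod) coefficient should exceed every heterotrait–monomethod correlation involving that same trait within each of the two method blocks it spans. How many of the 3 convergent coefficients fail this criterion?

Checking each validity diagonal entry against its comparison values:
AA (methods 1·2): 0.62 vs {0.45, 0.43, 0.56, 0.43} → pass.
NFC (methods 1·2): 0.57 vs {0.45, 0.43, 0.55, 0.39} → pass.
Aut (methods 1·2): 0.40 vs {0.56, 0.43, 0.55, 0.39} → fail.
1 of 3 fail.

1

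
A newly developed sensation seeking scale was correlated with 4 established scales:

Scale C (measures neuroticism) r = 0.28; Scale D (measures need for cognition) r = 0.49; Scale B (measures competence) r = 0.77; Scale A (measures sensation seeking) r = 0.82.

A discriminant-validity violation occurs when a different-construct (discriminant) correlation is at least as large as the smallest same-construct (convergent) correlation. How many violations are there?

Convergent (same construct = sensation seeking): Scale A.
Smallest convergent = 0.82. Discriminant values: 0.28, 0.49, 0.77; count ≥ 0.82 → 0.

0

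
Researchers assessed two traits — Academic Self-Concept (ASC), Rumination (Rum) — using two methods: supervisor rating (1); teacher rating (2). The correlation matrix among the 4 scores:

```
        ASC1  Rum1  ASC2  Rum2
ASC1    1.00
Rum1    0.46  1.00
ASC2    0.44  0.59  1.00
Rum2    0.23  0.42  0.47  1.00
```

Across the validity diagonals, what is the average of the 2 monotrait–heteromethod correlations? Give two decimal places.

0.43

Convergent values: 0.44, 0.42; mean = 0.86/2 = 0.43.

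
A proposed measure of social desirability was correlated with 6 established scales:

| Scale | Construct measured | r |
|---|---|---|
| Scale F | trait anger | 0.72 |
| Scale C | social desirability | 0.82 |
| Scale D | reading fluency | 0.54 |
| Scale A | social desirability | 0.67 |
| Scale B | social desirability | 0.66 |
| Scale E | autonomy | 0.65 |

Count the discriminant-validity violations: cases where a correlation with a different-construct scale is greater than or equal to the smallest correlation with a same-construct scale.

Convergent (same construct = social desirability): Scale C, Scale A, Scale B.
Smallest convergent = 0.66. Discriminant values: 0.72, 0.54, 0.65; count ≥ 0.66 → 1.

1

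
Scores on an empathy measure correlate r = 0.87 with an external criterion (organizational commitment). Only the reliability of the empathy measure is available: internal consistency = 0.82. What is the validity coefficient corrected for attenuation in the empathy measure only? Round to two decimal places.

Single correction: r_c = r_obs / √r_xx = 0.87 / √0.82 = 0.87 / 0.9055 ≈ 0.96.

0.96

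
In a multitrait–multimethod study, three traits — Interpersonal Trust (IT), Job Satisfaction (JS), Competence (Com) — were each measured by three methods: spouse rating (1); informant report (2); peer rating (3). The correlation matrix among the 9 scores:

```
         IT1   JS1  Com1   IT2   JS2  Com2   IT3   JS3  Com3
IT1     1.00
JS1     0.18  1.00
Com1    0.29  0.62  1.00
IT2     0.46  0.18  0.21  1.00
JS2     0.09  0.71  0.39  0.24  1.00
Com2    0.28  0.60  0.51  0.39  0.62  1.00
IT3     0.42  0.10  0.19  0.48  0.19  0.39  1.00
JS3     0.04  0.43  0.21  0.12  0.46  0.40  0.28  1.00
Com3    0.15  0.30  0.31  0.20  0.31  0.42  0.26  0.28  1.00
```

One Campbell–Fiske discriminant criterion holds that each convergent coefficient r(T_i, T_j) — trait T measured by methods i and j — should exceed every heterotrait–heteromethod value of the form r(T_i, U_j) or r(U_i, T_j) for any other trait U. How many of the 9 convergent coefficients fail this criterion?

Convergent coefficients and their comparison sets:
IT (methods 1·2): 0.46 vs {0.09, 0.18, 0.28, 0.21} → pass.
IT (methods 1·3): 0.42 vs {0.04, 0.10, 0.15, 0.19} → pass.
IT (methods 2·3): 0.48 vs {0.12, 0.19, 0.20, 0.39} → pass.
JS (methods 1·2): 0.71 vs {0.18, 0.09, 0.60, 0.39} → pass.
JS (methods 1·3): 0.43 vs {0.10, 0.04, 0.30, 0.21} → pass.
JS (methods 2·3): 0.46 vs {0.19, 0.12, 0.31, 0.40} → pass.
Com (methods 1·2): 0.51 vs {0.21, 0.28, 0.39, 0.60} → fail.
Com (methods 1·3): 0.31 vs {0.19, 0.15, 0.21, 0.30} → pass.
Com (methods 2·3): 0.42 vs {0.39, 0.20, 0.40, 0.31} → pass.
1 of 9 fail.

1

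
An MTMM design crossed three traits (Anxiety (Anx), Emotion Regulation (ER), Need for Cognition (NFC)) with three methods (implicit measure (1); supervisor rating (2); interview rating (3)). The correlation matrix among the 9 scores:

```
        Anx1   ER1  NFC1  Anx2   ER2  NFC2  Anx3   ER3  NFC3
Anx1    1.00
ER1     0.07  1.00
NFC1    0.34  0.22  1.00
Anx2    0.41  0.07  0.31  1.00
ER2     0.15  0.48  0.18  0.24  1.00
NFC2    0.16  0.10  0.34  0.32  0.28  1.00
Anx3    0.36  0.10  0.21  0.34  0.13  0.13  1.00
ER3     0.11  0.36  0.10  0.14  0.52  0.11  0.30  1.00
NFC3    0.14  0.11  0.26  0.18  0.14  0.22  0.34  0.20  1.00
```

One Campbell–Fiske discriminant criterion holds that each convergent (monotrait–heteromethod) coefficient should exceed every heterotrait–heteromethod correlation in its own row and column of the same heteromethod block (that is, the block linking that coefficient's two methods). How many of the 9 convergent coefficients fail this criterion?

Checking each validity diagonal entry against its comparison values:
Anx (methods 1·2): 0.41 vs {0.15, 0.07, 0.16, 0.31} → pass.
Anx (methods 1·3): 0.36 vs {0.11, 0.10, 0.14, 0.21} → pass.
Anx (methods 2·3): 0.34 vs {0.14, 0.13, 0.18, 0.13} → pass.
ER (methods 1·2): 0.48 vs {0.07, 0.15, 0.10, 0.18} → pass.
ER (methods 1·3): 0.36 vs {0.10, 0.11, 0.11, 0.10} → pass.
ER (methods 2·3): 0.52 vs {0.13, 0.14, 0.14, 0.11} → pass.
NFC (methods 1·2): 0.34 vs {0.31, 0.16, 0.18, 0.10} → pass.
NFC (methods 1·3): 0.26 vs {0.21, 0.14, 0.10, 0.11} → pass.
NFC (methods 2·3): 0.22 vs {0.13, 0.18, 0.11, 0.14} → pass.
0 of 9 fail.

0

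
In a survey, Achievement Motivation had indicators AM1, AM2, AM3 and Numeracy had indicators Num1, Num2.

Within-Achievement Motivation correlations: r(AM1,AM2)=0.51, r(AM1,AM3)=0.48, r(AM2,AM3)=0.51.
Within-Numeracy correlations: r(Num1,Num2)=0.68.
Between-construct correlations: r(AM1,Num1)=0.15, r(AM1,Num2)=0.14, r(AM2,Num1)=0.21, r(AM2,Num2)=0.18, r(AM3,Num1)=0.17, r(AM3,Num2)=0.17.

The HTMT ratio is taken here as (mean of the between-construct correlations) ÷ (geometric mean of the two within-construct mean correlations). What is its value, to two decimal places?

Mean heterotrait r = 1.02/6 = 0.1700.
Mean within-AM = 1.50/3 = 0.5000; mean within-Num = 0.68/1 = 0.6800.
Geometric mean = √(0.5000 × 0.6800) = 0.5831.
HTMT = 0.1700 / 0.5831 = 0.29.

0.29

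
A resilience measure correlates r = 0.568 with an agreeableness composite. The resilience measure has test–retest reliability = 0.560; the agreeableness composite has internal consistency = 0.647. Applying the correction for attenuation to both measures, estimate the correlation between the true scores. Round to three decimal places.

r_true = r_obs / √(r_xx · r_yy) = 0.568 / √(0.560 × 0.647) = 0.568 / √0.362320 = 0.568 / 0.6019 ≈ 0.944.

0.944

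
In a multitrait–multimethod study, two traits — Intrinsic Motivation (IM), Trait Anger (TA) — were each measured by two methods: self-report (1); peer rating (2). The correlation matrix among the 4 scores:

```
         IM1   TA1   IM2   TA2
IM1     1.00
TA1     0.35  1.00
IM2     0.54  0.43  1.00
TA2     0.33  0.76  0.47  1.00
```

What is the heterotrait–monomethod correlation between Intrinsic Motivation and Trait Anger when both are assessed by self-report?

0.35

Different traits, same method: r(IM1, TA1) = 0.35.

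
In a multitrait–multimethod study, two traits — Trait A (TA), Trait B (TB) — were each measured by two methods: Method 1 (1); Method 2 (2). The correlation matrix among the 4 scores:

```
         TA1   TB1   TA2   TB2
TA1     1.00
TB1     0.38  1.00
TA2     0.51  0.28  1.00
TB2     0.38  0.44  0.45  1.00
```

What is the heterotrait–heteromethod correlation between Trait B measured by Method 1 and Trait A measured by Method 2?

Different traits and methods: r(TB1, TA2) = 0.28.

0.28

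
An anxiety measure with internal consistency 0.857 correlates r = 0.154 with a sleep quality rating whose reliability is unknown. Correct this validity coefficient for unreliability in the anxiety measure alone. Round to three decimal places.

Single correction: r_c = r_obs / √r_xx = 0.154 / √0.857 = 0.154 / 0.9257 ≈ 0.166.

0.166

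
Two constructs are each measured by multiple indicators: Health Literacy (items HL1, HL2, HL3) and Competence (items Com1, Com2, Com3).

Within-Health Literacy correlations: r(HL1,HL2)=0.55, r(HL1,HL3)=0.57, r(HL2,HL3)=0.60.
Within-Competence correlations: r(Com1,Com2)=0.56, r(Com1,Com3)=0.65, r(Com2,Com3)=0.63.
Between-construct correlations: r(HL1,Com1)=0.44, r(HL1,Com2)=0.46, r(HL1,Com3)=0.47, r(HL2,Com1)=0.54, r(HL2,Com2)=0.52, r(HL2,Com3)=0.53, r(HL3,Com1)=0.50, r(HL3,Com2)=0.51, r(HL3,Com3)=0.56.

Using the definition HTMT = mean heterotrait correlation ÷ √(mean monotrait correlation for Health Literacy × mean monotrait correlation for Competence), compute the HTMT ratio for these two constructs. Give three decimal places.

0.849

Mean heterotrait r = 4.53/9 = 0.5033.
Mean within-HL = 1.72/3 = 0.5733; mean within-Com = 1.84/3 = 0.6133.
Geometric mean = √(0.5733 × 0.6133) = 0.5930.
HTMT = 0.5033 / 0.5930 = 0.849.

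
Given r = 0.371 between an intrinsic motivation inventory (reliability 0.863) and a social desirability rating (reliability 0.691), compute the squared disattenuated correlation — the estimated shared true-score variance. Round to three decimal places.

Disattenuated r = 0.371 / √(0.863 × 0.691) = 0.371 / 0.7722 = 0.4804.
Shared true-score variance = 0.4804² = 0.2308 ≈ 0.231.

0.231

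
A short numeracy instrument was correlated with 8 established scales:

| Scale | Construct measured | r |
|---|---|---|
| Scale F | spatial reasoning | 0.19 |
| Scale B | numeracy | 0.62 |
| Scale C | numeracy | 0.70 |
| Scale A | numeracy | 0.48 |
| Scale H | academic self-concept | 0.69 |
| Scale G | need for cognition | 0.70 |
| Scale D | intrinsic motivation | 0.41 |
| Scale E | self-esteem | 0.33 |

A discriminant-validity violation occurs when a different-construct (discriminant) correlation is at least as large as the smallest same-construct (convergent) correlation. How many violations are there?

Convergent (same construct = numeracy): Scale B, Scale C, Scale A.
Smallest convergent = 0.48. Discriminant values: 0.19, 0.69, 0.70, 0.41, 0.33; count ≥ 0.48 → 2.

2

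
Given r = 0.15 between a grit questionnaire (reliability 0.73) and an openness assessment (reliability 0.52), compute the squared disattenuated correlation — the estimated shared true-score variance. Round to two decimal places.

0.06

Disattenuated r = 0.15 / √(0.73 × 0.52) = 0.15 / 0.6161 = 0.2435.
Shared true-score variance = 0.2435² = 0.0593 ≈ 0.06.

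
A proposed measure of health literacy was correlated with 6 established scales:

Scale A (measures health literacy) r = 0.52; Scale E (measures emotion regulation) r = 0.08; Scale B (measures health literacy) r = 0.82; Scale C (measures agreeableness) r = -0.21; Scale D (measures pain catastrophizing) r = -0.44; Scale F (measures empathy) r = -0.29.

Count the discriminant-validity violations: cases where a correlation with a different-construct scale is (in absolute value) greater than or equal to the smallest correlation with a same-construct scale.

0

Convergent (same construct = health literacy): Scale A, Scale B.
Smallest convergent = 0.52. Discriminant |r|: 0.08, 0.21, 0.44, 0.29; count ≥ 0.52 → 0.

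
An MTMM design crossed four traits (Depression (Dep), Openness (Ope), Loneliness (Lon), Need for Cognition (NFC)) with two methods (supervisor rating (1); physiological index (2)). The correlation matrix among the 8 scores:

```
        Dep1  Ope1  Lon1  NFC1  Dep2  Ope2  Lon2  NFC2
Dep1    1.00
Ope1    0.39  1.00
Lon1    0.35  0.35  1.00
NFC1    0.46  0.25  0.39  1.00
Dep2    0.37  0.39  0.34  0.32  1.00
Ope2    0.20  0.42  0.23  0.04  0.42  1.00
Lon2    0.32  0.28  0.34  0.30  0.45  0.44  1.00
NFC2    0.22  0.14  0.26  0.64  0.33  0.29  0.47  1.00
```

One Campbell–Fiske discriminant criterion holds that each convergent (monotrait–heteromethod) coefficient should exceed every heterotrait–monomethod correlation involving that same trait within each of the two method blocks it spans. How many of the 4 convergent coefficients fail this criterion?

3

Each convergent coefficient versus the relevant comparison correlations:
Dep (methods 1·2): 0.37 vs {0.39, 0.42, 0.35, 0.45, 0.46, 0.33} → fail.
Ope (methods 1·2): 0.42 vs {0.39, 0.42, 0.35, 0.44, 0.25, 0.29} → fail.
Lon (methods 1·2): 0.34 vs {0.35, 0.45, 0.35, 0.44, 0.39, 0.47} → fail.
NFC (methods 1·2): 0.64 vs {0.46, 0.33, 0.25, 0.29, 0.39, 0.47} → pass.
3 of 4 fail.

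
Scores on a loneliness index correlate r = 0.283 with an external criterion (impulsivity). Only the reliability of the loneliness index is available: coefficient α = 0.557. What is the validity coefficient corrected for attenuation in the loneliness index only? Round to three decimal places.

Single correction: r_c = r_obs / √r_xx = 0.283 / √0.557 = 0.283 / 0.7463 ≈ 0.379.

0.379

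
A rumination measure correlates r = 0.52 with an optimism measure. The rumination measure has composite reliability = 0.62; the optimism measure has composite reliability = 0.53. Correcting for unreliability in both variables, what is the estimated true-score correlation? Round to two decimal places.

0.91

r_true = r_obs / √(r_xx · r_yy) = 0.52 / √(0.62 × 0.53) = 0.52 / √0.3286 = 0.52 / 0.5732 ≈ 0.91.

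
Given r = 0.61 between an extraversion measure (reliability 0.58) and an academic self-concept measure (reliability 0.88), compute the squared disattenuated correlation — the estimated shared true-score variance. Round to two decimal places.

Disattenuated r = 0.61 / √(0.58 × 0.88) = 0.61 / 0.7144 = 0.8539.
Shared true-score variance = 0.8539² = 0.7291 ≈ 0.73.

0.73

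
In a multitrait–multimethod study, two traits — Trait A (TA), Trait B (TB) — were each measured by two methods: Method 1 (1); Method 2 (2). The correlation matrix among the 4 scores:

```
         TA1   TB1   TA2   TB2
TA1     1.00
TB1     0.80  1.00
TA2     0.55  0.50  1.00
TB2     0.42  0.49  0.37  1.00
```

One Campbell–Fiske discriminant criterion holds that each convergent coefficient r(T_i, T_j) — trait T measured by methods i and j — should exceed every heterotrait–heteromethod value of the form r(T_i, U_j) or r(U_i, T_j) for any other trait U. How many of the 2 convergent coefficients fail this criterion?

Each convergent coefficient versus the relevant comparison correlations:
TA (methods 1·2): 0.55 vs {0.42, 0.50} → pass.
TB (methods 1·2): 0.49 vs {0.50, 0.42} → fail.
1 of 2 fail.

1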